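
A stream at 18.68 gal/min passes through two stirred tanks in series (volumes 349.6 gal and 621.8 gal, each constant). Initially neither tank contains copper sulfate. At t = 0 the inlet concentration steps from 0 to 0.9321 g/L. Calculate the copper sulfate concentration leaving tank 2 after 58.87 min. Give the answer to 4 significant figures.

0.6204 g/L

Each tank obeys Vᵢ dCᵢ/dt = Q(Cᵢ₋₁ − Cᵢ), so τᵢ = Vᵢ/Q.
τ₁ = 349.6/18.68 = 18.7152 min; τ₂ = 621.8/18.68 = 33.2869 min.
Solving the cascade with C₁(0)=C₂(0)=0 gives C₂(t) = C_in[1 − (τ₁ e^(−t/τ₁) − τ₂ e^(−t/τ₂))/(τ₁ − τ₂)].
At t = 58.87: e^(−t/τ₁) = 0.0430423, e^(−t/τ₂) = 0.170578.
C₂ = 0.9321·[1 − (18.7152·0.0430423 − 33.2869·0.170578)/(-14.5717)] = 0.9321·0.665621 = 0.620426 g/L.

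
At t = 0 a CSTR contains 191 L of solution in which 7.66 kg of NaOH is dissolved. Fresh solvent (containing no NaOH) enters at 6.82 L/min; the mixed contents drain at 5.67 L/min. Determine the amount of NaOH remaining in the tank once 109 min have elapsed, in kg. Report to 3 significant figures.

0.637 kg

Let m(t) be the amount of NaOH. Volume: V(t) = V₀ + (Q_in − Q_out) t = 191 + 1.1500 t; V(109) = 316.35 L.
Solute balance: dm/dt = 0 − Q_out C = −Q_out m/V(t).
dm/m = −Q_out dt/(V₀ + 1.1500 t); integrating gives ln(m/m₀) = −(Q_out/(Q_in−Q_out)) ln(V/V₀).
m = m₀ (V₀/V)^(Q_out/(Q_in−Q_out)) = 7.66 × (191/316.35)^(4.9304) = 0.63650 kg.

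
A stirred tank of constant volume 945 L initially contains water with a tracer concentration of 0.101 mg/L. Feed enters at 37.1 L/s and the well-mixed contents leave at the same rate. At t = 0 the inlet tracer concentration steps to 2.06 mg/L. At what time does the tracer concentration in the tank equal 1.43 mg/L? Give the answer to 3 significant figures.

Unsteady species balance (constant V, well mixed): V dC/dt = Q(C_in − C), so τ = V/Q = 25.472 s.
C(t) = C_in + (C₀ − C_in) e^(−t/τ). Set C = 1.43 and solve for t:
e^(−t/τ) = (C − C_in)/(C₀ − C_in) = (1.43 − 2.06)/(0.101 − 2.06) = 0.32159
t = −τ ln(…) = 25.472 × 1.1345 = 28.897 s.

28.9 s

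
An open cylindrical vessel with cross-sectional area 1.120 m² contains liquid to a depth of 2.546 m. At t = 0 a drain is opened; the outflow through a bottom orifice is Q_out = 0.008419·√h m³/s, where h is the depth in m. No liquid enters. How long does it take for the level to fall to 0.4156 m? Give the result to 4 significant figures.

253.0 s

With no inflow, A dh/dt = −0.008419 √h.
Separate and integrate: 2(√h − √h₀) = −(0.008419/A) t.
t = 2A(√h₀ − √h)/0.008419 = 2·1.120·(√2.546 − √0.4156)/0.008419
  = 2.24000 × (1.59562 − 0.644670) / 0.008419 = 253.014 s.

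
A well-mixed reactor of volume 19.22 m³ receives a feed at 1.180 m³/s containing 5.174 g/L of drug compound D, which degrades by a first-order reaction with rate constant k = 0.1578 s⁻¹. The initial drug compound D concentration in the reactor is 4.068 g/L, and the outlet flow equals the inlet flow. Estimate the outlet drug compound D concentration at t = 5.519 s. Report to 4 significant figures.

V dC/dt = Q(C_in − C) − k V C.
dC/dt = (Q/V) C_in − (Q/V + k) C; effective rate a = Q/V + k = 0.0613944 + 0.1578 = 0.219194 s⁻¹.
C_ss = Q C_in/(Q + kV) = 1.44919 g/L; C(t) = C_ss + (C₀ − C_ss) e^(−a t).
C(5.519) = 1.44919 + (2.61881)·e^(−0.219194·5.519) = 1.44919 + (2.61881)·0.298277 = 2.23032 g/L.

2.230 g/L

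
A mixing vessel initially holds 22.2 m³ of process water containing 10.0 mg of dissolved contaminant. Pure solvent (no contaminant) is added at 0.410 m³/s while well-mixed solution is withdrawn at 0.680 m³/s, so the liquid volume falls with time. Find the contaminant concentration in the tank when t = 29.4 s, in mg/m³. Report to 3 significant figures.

0.230 mg/m³

Total volume: dV/dt = Q_in − Q_out = -0.27000 m³/s, so V(t) = 22.2 − 0.27000 t and V(29.4) = 14.262 m³.
Species balance (pure solvent in): dm/dt = −Q_out · m/V(t).
dm/m = −Q_out dt/(V₀ − 0.27000 t); integrating gives ln(m/m₀) = −(Q_out/(Q_in−Q_out)) ln(V/V₀).
m = m₀ (V₀/V)^(Q_out/(Q_in−Q_out)) = 10.0 × (22.2/14.262)^(-2.5185) = 3.2810 mg.
C = m/V = 3.2810/14.262 = 0.23005 mg/m³.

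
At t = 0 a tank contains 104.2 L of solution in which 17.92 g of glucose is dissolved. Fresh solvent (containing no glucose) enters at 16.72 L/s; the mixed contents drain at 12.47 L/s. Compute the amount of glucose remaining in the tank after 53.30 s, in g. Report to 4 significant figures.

Let m(t) be the amount of glucose. Volume: V(t) = V₀ + (Q_in − Q_out) t = 104.2 + 4.25000 t; V(53.30) = 330.725 L.
Solute balance: dm/dt = 0 − Q_out C = −Q_out m/V(t).
Separate: dm/m = −Q_out dt/V(t) ⇒ ln(m/m₀) = −(Q_out/(Q_in−Q_out)) ln(V/V₀).
m = m₀ (V₀/V)^(Q_out/(Q_in−Q_out)) = 17.92 × (104.2/330.725)^(2.93412) = 0.604765 g.

0.6048 g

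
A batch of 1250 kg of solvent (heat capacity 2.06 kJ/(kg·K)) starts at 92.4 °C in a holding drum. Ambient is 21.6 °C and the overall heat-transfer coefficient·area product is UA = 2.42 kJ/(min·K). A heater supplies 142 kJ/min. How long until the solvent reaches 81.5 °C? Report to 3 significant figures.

Heat balance on the well-mixed liquid: M c_p dT/dt = −UA(T − T_amb) + Q̇.
τ = M c_p/UA = 1064.0 min; T_ss = T_amb + Q̇/UA = 21.6 + 142/2.42 = 80.278 °C.
T(t) = T_ss + (T₀ − T_ss)e^(−t/τ); set T = 81.5:
t = −τ ln[(T − T_ss)/(T₀ − T_ss)] = −1064.0 · ln(0.10083) = 2441.3 min.

2440 min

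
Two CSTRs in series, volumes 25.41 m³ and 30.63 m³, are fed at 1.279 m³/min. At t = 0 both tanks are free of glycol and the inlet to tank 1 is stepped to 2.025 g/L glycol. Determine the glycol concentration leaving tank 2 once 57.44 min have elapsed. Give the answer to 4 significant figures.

Species balance on tank i: dCᵢ/dt = (Cᵢ₋₁ − Cᵢ)/τᵢ with τᵢ = Vᵢ/Q.
τ₁ = 25.41/1.279 = 19.8671 min; τ₂ = 30.63/1.279 = 23.9484 min.
Tank 1: C₁ = C_in(1 − e^(−t/τ₁)). Tank 2 (τ₁ ≠ τ₂): C₂ = C_in[1 − (τ₁ e^(−t/τ₁) − τ₂ e^(−t/τ₂))/(τ₁ − τ₂)].
At t = 57.44: e^(−t/τ₁) = 0.0555088, e^(−t/τ₂) = 0.0908550.
C₂ = 2.025·[1 − (19.8671·0.0555088 − 23.9484·0.0908550)/(-4.08131)] = 2.025·0.737086 = 1.49260 g/L.

1.493 g/L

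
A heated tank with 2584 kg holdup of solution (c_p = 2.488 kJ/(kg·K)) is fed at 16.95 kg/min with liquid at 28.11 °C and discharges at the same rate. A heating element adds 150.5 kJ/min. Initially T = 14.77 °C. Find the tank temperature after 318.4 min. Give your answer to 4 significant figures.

First-law balance (no shaft work): M c_p dT/dt = ṁ c_p (T_in − T) + 150.5.
τ = M/ṁ = 152.448 min; T_ss = T_in + Q̇/(ṁ c_p) = 28.11 + 150.5/(16.95·2.488) = 31.6788 °C.
T approaches T_ss exponentially: T(t) = T_ss + (T₀ − T_ss) e^(−t/τ).
T(318.4) = 31.6788 + (-16.9088)·e^(−318.4/152.448) = 31.6788 + (-16.9088)·0.123863 = 29.5844 °C.

29.58 °C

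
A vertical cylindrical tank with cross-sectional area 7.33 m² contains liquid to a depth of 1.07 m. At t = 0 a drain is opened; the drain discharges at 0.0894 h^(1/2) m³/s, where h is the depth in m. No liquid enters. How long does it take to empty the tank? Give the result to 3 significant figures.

170 s

Volume balance on the tank: A dh/dt = −0.0894 √h.
∫ h^(−1/2) dh = −(0.0894/A) ∫ dt, giving 2√h = 2√h₀ − (0.0894/A) t.
Tank is empty when √h = 0: t_empty = 2A√h₀/0.0894.
t_empty = 2·7.33·√1.07/0.0894 = 14.660·1.0344/0.0894 = 169.62 s.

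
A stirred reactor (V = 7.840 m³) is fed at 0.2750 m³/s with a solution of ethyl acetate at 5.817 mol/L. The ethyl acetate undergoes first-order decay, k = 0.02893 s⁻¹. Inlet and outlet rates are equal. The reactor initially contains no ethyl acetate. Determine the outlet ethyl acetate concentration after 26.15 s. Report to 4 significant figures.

Species balance: V dC/dt = Q C_in − Q C − k V C.
dC/dt = (Q/V) C_in − (Q/V + k) C; effective rate a = Q/V + k = 0.0350765 + 0.02893 = 0.0640065 s⁻¹.
C_ss = Q C_in/(Q + kV) = 3.18780 mol/L; C(t) = C_ss + (C₀ − C_ss) e^(−a t).
C(26.15) = 3.18780 + (-3.18780)·e^(−0.0640065·26.15) = 3.18780 + (-3.18780)·0.187539 = 2.58997 mol/L.

2.590 mol/L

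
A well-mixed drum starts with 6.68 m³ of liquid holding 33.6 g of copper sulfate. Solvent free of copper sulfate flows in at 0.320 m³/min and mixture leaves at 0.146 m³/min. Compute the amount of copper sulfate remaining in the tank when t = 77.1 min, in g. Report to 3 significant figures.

13.3 g

Let m(t) be the amount of copper sulfate. Volume: V(t) = V₀ + (Q_in − Q_out) t = 6.68 + 0.17400 t; V(77.1) = 20.095 m³.
Species balance (pure solvent in): dm/dt = −Q_out · m/V(t).
Separate: dm/m = −Q_out dt/V(t) ⇒ ln(m/m₀) = −(Q_out/(Q_in−Q_out)) ln(V/V₀).
m = m₀ (V₀/V)^(Q_out/(Q_in−Q_out)) = 33.6 × (6.68/20.095)^(0.83908) = 13.335 g.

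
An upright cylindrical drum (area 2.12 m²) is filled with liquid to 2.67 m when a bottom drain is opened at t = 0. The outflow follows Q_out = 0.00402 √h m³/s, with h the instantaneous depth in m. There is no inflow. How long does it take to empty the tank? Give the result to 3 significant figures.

1720 s

With no inflow, A dh/dt = −0.00402 √h.
Separate and integrate: 2(√h − √h₀) = −(0.00402/A) t.
Set h = 0: 2√h₀ = (0.00402/A) t_empty ⇒ t_empty = 2A√h₀/0.00402.
t_empty = 2·2.12·√2.67/0.00402 = 4.2400·1.6340/0.00402 = 1723.4 s.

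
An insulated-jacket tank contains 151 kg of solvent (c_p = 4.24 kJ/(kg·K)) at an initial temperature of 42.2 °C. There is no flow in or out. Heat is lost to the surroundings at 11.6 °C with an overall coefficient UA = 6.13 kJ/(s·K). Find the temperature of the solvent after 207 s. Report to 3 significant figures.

15.8 °C

Heat balance on the well-mixed liquid: M c_p dT/dt = −UA(T − T_amb).
dT/dt = (T_ss − T)/τ with T_ss = T_amb = 11.600 °C, τ = M c_p/UA = 151·4.24/6.13 = 104.44 s.
Integrating: T(t) = T_ss + (T₀ − T_ss) e^(−t/τ).
T(207) = 11.600 + (30.600)·0.13780 = 15.817 °C.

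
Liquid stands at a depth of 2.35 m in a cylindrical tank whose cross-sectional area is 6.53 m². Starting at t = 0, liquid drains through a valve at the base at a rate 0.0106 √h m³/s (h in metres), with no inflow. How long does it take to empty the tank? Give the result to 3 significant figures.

1890 s

Unsteady balance on liquid volume: A dh/dt = −0.0106 √h.
Separate and integrate: 2(√h − √h₀) = −(0.0106/A) t.
Set h = 0: 2√h₀ = (0.0106/A) t_empty ⇒ t_empty = 2A√h₀/0.0106.
t_empty = 2·6.53·√2.35/0.0106 = 13.060·1.5330/0.0106 = 1888.7 s.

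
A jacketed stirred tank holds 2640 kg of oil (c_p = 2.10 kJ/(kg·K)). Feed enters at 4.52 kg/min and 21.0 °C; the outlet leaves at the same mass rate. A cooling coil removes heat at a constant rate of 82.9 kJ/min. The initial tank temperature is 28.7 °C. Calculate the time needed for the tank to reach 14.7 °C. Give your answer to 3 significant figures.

M c_p dT/dt = ṁ c_p (T_in − T) − Q̇.
τ = M/ṁ = 584.07 min; T_ss = T_in − Q̇/(ṁ c_p) = 12.266 °C.
T(t) = T_ss + (T₀ − T_ss) e^(−t/τ). Set T = 14.7:
e^(−t/τ) = (14.7 − 12.266)/(28.7 − 12.266) = 0.14809
t = −584.07 · ln(0.14809) = 1115.5 min.

1120 min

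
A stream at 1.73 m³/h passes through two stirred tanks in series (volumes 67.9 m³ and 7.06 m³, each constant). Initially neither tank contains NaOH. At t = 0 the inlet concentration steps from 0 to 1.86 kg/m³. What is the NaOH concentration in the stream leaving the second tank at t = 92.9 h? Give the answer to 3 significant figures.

1.67 kg/m³

Species balance on tank i: dCᵢ/dt = (Cᵢ₋₁ − Cᵢ)/τᵢ with τᵢ = Vᵢ/Q.
τ₁ = 67.9/1.73 = 39.249 h; τ₂ = 7.06/1.73 = 4.0809 h.
Solving the cascade with C₁(0)=C₂(0)=0 gives C₂(t) = C_in[1 − (τ₁ e^(−t/τ₁) − τ₂ e^(−t/τ₂))/(τ₁ − τ₂)].
At t = 92.9: e^(−t/τ₁) = 0.093765, e^(−t/τ₂) = 1.2988e-10.
C₂ = 1.86·[1 − (39.249·0.093765 − 4.0809·1.2988e-10)/(35.168)] = 1.86·0.89535 = 1.6654 kg/m³.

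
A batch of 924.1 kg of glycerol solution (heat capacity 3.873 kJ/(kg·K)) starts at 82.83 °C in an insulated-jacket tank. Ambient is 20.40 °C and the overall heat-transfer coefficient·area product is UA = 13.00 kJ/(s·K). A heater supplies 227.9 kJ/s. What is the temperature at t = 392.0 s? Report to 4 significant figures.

48.74 °C

Lumped-capacitance energy balance: M c_p dT/dt = UA(T_amb − T) + Q̇.
dT/dt = (T_ss − T)/τ with T_ss = T_amb + Q̇/UA = 20.40 + 227.9/13.00 = 37.9308 °C, τ = M c_p/UA = 924.1·3.873/13.00 = 275.311 s.
Solution: T(t) = T_ss + (T₀ − T_ss) e^(−t/τ).
T(392.0) = 37.9308 + (44.8992)·0.240786 = 48.7419 °C.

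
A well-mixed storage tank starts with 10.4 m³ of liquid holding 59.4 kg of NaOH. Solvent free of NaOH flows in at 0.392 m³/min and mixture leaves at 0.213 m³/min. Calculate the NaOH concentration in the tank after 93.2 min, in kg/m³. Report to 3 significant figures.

0.702 kg/m³

Total volume: dV/dt = Q_in − Q_out = 0.17900 m³/min, so V(t) = 10.4 + 0.17900 t and V(93.2) = 27.083 m³.
Species balance (pure solvent in): dm/dt = −Q_out · m/V(t).
Separate: dm/m = −Q_out dt/V(t) ⇒ ln(m/m₀) = −(Q_out/(Q_in−Q_out)) ln(V/V₀).
m = m₀ (V₀/V)^(Q_out/(Q_in−Q_out)) = 59.4 × (10.4/27.083)^(1.1899) = 19.018 kg.
C = m/V = 19.018/27.083 = 0.70223 kg/m³.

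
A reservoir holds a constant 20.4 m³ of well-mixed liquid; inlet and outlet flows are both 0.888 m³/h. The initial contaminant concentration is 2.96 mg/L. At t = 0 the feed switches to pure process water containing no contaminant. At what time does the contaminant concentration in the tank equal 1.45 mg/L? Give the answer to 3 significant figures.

Species balance on the tank: V dC/dt = Q(C_in − C), so τ = V/Q = 22.973 h.
C(t) = C_in + (C₀ − C_in) e^(−t/τ). Set C = 1.45 and solve for t:
e^(−t/τ) = (C − C_in)/(C₀ − C_in) = (1.45 − 0)/(2.96 − 0) = 0.48986
t = −τ ln(…) = 22.973 × 0.71363 = 16.394 h.

16.4 h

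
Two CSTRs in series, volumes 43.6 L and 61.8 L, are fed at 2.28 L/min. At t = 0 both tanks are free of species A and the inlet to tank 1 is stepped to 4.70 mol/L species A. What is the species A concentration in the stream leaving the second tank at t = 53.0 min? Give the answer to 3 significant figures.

3.15 mol/L

Each tank obeys Vᵢ dCᵢ/dt = Q(Cᵢ₋₁ − Cᵢ), so τᵢ = Vᵢ/Q.
τ₁ = 43.6/2.28 = 19.123 min; τ₂ = 61.8/2.28 = 27.105 min.
Solving the cascade with C₁(0)=C₂(0)=0 gives C₂(t) = C_in[1 − (τ₁ e^(−t/τ₁) − τ₂ e^(−t/τ₂))/(τ₁ − τ₂)].
At t = 53.0: e^(−t/τ₁) = 0.062564, e^(−t/τ₂) = 0.14152.
C₂ = 4.70·[1 − (19.123·0.062564 − 27.105·0.14152)/(-7.9825)] = 4.70·0.66935 = 3.1459 mol/L.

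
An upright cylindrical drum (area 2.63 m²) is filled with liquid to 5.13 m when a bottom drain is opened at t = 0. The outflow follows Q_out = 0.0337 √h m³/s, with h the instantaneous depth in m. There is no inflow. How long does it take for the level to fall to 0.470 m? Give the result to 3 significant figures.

247 s

A dh/dt = −Q_out = −0.0337 √h.
This is separable: 2 d(√h)/dt = −0.0337/A, so √h = √h₀ − (0.0337/(2A)) t.
t = 2A(√h₀ − √h)/0.0337 = 2·2.63·(√5.13 − √0.470)/0.0337
  = 5.2600 × (2.2650 − 0.68557) / 0.0337 = 246.52 s.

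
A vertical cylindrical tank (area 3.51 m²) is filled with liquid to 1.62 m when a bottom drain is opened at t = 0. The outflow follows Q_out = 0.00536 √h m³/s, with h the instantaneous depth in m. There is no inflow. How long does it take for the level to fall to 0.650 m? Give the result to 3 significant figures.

With no inflow, A dh/dt = −0.00536 √h.
∫ h^(−1/2) dh = −(0.00536/A) ∫ dt, giving 2√h = 2√h₀ − (0.00536/A) t.
t = 2A(√h₀ − √h)/0.00536 = 2·3.51·(√1.62 − √0.650)/0.00536
  = 7.0200 × (1.2728 − 0.80623) / 0.00536 = 611.06 s.

611 s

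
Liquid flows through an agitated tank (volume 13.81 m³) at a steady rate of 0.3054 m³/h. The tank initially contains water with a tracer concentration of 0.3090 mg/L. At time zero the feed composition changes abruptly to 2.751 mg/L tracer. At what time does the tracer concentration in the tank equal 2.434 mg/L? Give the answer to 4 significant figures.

92.32 h

Species balance: V dC/dt = Q(C_in − C) ⇒ τ = V/Q = 45.2194 h.
C(t) = C_in + (C₀ − C_in) e^(−t/τ). Set C = 2.434 and solve for t:
e^(−t/τ) = (C − C_in)/(C₀ − C_in) = (2.434 − 2.751)/(0.3090 − 2.751) = 0.129812
t = −τ ln(…) = 45.2194 × 2.04167 = 92.3231 h.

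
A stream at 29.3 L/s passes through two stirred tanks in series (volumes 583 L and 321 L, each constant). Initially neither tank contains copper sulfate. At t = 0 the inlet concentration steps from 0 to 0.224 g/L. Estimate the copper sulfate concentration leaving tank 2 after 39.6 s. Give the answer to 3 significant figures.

Time constants: τᵢ = Vᵢ/Q for each well-mixed tank.
τ₁ = 583/29.3 = 19.898 s; τ₂ = 321/29.3 = 10.956 s.
Tank 1: C₁ = C_in(1 − e^(−t/τ₁)). Tank 2 (τ₁ ≠ τ₂): C₂ = C_in[1 − (τ₁ e^(−t/τ₁) − τ₂ e^(−t/τ₂))/(τ₁ − τ₂)].
At t = 39.6: e^(−t/τ₁) = 0.13667, e^(−t/τ₂) = 0.026928.
C₂ = 0.224·[1 − (19.898·0.13667 − 10.956·0.026928)/(8.9420)] = 0.224·0.72888 = 0.16327 g/L.

0.163 g/L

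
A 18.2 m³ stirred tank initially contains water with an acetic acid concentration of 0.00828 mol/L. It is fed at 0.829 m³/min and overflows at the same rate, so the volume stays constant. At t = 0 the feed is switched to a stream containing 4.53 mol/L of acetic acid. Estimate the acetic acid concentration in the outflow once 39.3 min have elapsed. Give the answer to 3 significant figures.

Transient balance on the dissolved component: V dC/dt = Q(C_in − C).
So dC/dt = (C_in − C)/τ with τ = V/Q = 18.2/0.829 = 21.954 min.
Solution: C(t) = C_in + (C₀ − C_in) e^(−t/τ).
C(39.3) = 4.53 + (0.00828 − 4.53)·e^(−39.3/21.954) = 4.53 + (-4.5217)·0.16694 = 3.7751 mol/L.

3.78 mol/L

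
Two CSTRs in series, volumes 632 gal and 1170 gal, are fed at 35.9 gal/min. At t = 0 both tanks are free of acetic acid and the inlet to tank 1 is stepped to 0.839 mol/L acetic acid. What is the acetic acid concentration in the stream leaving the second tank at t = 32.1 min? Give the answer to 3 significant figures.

0.317 mol/L

Each tank obeys Vᵢ dCᵢ/dt = Q(Cᵢ₋₁ − Cᵢ), so τᵢ = Vᵢ/Q.
τ₁ = 632/35.9 = 17.604 min; τ₂ = 1170/35.9 = 32.591 min.
Tank 1: C₁ = C_in(1 − e^(−t/τ₁)). Tank 2 (τ₁ ≠ τ₂): C₂ = C_in[1 − (τ₁ e^(−t/τ₁) − τ₂ e^(−t/τ₂))/(τ₁ − τ₂)].
At t = 32.1: e^(−t/τ₁) = 0.16148, e^(−t/τ₂) = 0.37346.
C₂ = 0.839·[1 − (17.604·0.16148 − 32.591·0.37346)/(-14.986)] = 0.839·0.37752 = 0.31674 mol/L.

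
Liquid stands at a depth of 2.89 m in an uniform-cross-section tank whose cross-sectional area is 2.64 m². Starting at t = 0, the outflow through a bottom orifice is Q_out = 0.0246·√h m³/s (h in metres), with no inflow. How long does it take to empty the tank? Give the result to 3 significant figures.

365 s

Unsteady balance on liquid volume: A dh/dt = −0.0246 √h.
This is separable: 2 d(√h)/dt = −0.0246/A, so √h = √h₀ − (0.0246/(2A)) t.
Tank is empty when √h = 0: t_empty = 2A√h₀/0.0246.
t_empty = 2·2.64·√2.89/0.0246 = 5.2800·1.7000/0.0246 = 364.88 s.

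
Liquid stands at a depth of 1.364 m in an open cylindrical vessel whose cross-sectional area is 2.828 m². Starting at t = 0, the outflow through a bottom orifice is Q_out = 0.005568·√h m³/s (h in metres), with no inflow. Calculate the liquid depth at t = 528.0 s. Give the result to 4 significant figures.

0.4201 m

With no inflow, A dh/dt = −0.005568 √h.
∫ h^(−1/2) dh = −(0.005568/A) ∫ dt, giving 2√h = 2√h₀ − (0.005568/A) t.
√h = √1.364 − 0.005568·528.0/(2·2.828) = 1.16790 − 0.519785 = 0.648119.
h = 0.648119² = 0.420058 m.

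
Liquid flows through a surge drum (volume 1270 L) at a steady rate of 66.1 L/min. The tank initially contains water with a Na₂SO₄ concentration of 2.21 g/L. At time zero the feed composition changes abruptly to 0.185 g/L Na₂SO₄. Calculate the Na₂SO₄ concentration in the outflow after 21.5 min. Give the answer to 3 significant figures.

0.846 g/L

Accumulation = in − out for the solute gives V dC/dt = Q(C_in − C).
Time constant τ = V/Q = 1270/66.1 = 19.213 min.
This is linear first-order; C(t) = C_in + (C₀ − C_in) e^(−t/τ).
C(21.5) = 0.185 + (2.21 − 0.185)·e^(−21.5/19.213) = 0.185 + (2.0250)·0.32660 = 0.84637 g/L.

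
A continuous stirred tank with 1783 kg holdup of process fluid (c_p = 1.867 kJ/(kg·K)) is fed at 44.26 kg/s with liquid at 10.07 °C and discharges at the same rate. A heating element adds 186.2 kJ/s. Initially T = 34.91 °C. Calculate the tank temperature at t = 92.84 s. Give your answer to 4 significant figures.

First-law balance (no shaft work): M c_p dT/dt = ṁ c_p (T_in − T) + 186.2.
Rearrange: dT/dt = (T_ss − T)/τ with τ = M/ṁ = 40.2847 s and T_ss = T_in + Q̇/(ṁ c_p) = 12.3233 °C.
This is linear first-order; T(t) = T_ss + (T₀ − T_ss) e^(−t/τ).
T(92.84) = 12.3233 + (22.5867)·e^(−92.84/40.2847) = 12.3233 + (22.5867)·0.0997989 = 14.5775 °C.

14.58 °C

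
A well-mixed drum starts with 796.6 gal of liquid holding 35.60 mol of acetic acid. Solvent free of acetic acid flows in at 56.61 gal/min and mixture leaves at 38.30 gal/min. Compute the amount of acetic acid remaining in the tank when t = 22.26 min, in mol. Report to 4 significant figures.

15.00 mol

Total volume: dV/dt = Q_in − Q_out = 18.3100 gal/min, so V(t) = 796.6 + 18.3100 t and V(22.26) = 1204.18 gal.
Solute balance: dm/dt = 0 − Q_out C = −Q_out m/V(t).
Separate: dm/m = −Q_out dt/V(t) ⇒ ln(m/m₀) = −(Q_out/(Q_in−Q_out)) ln(V/V₀).
m = m₀ (V₀/V)^(Q_out/(Q_in−Q_out)) = 35.60 × (796.6/1204.18)^(2.09175) = 14.9997 mol.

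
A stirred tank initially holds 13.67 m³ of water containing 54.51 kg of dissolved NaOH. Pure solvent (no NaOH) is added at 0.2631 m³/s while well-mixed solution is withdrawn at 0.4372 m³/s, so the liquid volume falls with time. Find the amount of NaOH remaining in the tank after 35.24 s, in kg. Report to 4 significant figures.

12.21 kg

Total volume: dV/dt = Q_in − Q_out = -0.174100 m³/s, so V(t) = 13.67 − 0.174100 t and V(35.24) = 7.53472 m³.
No NaOH enters, so dm/dt = −Q_out · (m/V).
dm/m = −Q_out dt/(V₀ − 0.174100 t); integrating gives ln(m/m₀) = −(Q_out/(Q_in−Q_out)) ln(V/V₀).
m = m₀ (V₀/V)^(Q_out/(Q_in−Q_out)) = 54.51 × (13.67/7.53472)^(-2.51120) = 12.2131 kg.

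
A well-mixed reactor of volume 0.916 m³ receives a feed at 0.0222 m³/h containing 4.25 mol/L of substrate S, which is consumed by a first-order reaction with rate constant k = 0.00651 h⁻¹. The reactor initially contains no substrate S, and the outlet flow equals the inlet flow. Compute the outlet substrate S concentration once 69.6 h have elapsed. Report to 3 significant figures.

2.96 mol/L

Species balance: V dC/dt = Q C_in − Q C − k V C.
dC/dt = (Q/V) C_in − (Q/V + k) C; effective rate a = Q/V + k = 0.024236 + 0.00651 = 0.030746 h⁻¹.
C_ss = Q C_in/(Q + kV) = 3.3501 mol/L; C(t) = C_ss + (C₀ − C_ss) e^(−a t).
C(69.6) = 3.3501 + (-3.3501)·e^(−0.030746·69.6) = 3.3501 + (-3.3501)·0.11767 = 2.9559 mol/L.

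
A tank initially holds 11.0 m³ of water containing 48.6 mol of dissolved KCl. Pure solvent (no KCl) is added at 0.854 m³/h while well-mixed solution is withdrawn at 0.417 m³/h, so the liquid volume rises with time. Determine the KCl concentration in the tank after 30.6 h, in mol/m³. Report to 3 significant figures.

Let m(t) be the amount of KCl. Volume: V(t) = V₀ + (Q_in − Q_out) t = 11.0 + 0.43700 t; V(30.6) = 24.372 m³.
Solute balance: dm/dt = 0 − Q_out C = −Q_out m/V(t).
Separate: dm/m = −Q_out dt/V(t) ⇒ ln(m/m₀) = −(Q_out/(Q_in−Q_out)) ln(V/V₀).
m = m₀ (V₀/V)^(Q_out/(Q_in−Q_out)) = 48.6 × (11.0/24.372)^(0.95423) = 22.748 mol.
C = m/V = 22.748/24.372 = 0.93337 mol/m³.

0.933 mol/m³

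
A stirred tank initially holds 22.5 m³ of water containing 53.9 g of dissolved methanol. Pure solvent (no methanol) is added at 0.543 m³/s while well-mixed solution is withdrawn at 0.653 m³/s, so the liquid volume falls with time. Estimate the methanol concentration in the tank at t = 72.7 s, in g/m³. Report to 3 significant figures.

Total volume: dV/dt = Q_in − Q_out = -0.11000 m³/s, so V(t) = 22.5 − 0.11000 t and V(72.7) = 14.503 m³.
No methanol enters, so dm/dt = −Q_out · (m/V).
dm/m = −Q_out dt/(V₀ − 0.11000 t); integrating gives ln(m/m₀) = −(Q_out/(Q_in−Q_out)) ln(V/V₀).
m = m₀ (V₀/V)^(Q_out/(Q_in−Q_out)) = 53.9 × (22.5/14.503)^(-5.9364) = 3.9754 g.
C = m/V = 3.9754/14.503 = 0.27411 g/m³.

0.274 g/m³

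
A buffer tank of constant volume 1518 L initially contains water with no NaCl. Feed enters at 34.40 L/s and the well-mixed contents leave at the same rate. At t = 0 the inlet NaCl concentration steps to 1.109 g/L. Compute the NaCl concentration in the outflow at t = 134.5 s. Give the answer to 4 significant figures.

1.056 g/L

Mass balance on the solute (V constant): V dC/dt = Q(C_in − C).
Time constant τ = V/Q = 1518/34.40 = 44.1279 s.
This is linear first-order; C(t) = C_in + (C₀ − C_in) e^(−t/τ).
C(134.5) = 1.109 + (0 − 1.109)·e^(−134.5/44.1279) = 1.109 + (-1.10900)·0.0474557 = 1.05637 g/L.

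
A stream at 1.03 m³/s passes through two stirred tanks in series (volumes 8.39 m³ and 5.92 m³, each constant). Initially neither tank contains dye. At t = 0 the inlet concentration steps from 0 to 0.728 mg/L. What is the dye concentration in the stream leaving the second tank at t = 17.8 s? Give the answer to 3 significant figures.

Species balance on tank i: dCᵢ/dt = (Cᵢ₋₁ − Cᵢ)/τᵢ with τᵢ = Vᵢ/Q.
τ₁ = 8.39/1.03 = 8.1456 s; τ₂ = 5.92/1.03 = 5.7476 s.
Solving the cascade with C₁(0)=C₂(0)=0 gives C₂(t) = C_in[1 − (τ₁ e^(−t/τ₁) − τ₂ e^(−t/τ₂))/(τ₁ − τ₂)].
At t = 17.8: e^(−t/τ₁) = 0.11245, e^(−t/τ₂) = 0.045186.
C₂ = 0.728·[1 − (8.1456·0.11245 − 5.7476·0.045186)/(2.3981)] = 0.728·0.72633 = 0.52876 mg/L.

0.529 mg/L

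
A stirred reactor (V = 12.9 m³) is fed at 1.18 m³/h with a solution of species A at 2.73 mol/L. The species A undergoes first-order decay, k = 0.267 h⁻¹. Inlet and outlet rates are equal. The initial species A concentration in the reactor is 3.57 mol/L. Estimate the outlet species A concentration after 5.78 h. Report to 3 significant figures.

V dC/dt = Q(C_in − C) − k V C.
This is linear with rate a = Q/V + k = 0.35847 h⁻¹.
C_ss = Q C_in/(Q + kV) = 0.69662 mol/L; C(t) = C_ss + (C₀ − C_ss) e^(−a t).
C(5.78) = 0.69662 + (2.8734)·e^(−0.35847·5.78) = 0.69662 + (2.8734)·0.12594 = 1.0585 mol/L.

1.06 mol/L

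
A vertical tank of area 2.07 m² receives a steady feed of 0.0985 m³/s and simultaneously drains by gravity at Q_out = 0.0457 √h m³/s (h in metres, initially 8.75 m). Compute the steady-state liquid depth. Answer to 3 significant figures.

4.65 m

Accumulation of liquid (constant cross-section A): A dh/dt = Q_in − 0.0457 √h. At steady state dh/dt = 0:
Q_in = 0.0457 √h_ss ⇒ √h_ss = 0.0985/0.0457 = 2.1554.
h_ss = 2.1554² = 4.6456 m. (Since h₀ = 8.75 m > h_ss, the level will fall toward this value.)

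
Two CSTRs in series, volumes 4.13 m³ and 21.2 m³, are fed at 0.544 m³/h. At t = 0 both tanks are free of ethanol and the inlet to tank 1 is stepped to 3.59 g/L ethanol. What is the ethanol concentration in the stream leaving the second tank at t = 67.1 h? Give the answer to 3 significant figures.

2.79 g/L

Species balance on tank i: dCᵢ/dt = (Cᵢ₋₁ − Cᵢ)/τᵢ with τᵢ = Vᵢ/Q.
τ₁ = 4.13/0.544 = 7.5919 h; τ₂ = 21.2/0.544 = 38.971 h.
Solving the cascade with C₁(0)=C₂(0)=0 gives C₂(t) = C_in[1 − (τ₁ e^(−t/τ₁) − τ₂ e^(−t/τ₂))/(τ₁ − τ₂)].
At t = 67.1: e^(−t/τ₁) = 0.00014506, e^(−t/τ₂) = 0.17874.
C₂ = 3.59·[1 − (7.5919·0.00014506 − 38.971·0.17874)/(-31.379)] = 3.59·0.77805 = 2.7932 g/L.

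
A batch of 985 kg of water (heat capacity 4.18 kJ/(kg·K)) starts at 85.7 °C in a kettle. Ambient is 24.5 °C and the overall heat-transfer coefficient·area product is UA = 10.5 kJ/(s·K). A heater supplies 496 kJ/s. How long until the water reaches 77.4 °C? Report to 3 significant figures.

Lumped-capacitance energy balance: M c_p dT/dt = UA(T_amb − T) + Q̇.
τ = M c_p/UA = 392.12 s; T_ss = T_amb + Q̇/UA = 24.5 + 496/10.5 = 71.738 °C.
T(t) = T_ss + (T₀ − T_ss)e^(−t/τ); set T = 77.4:
t = −τ ln[(T − T_ss)/(T₀ − T_ss)] = −392.12 · ln(0.40553) = 353.92 s.

354 s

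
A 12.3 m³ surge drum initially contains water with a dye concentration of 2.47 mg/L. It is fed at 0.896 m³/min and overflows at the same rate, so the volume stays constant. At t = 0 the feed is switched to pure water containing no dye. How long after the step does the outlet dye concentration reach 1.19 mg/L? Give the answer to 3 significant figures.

10.0 min

Species balance: V dC/dt = Q(C_in − C) ⇒ τ = V/Q = 13.728 min.
C(t) = C_in + (C₀ − C_in) e^(−t/τ). Set C = 1.19 and solve for t:
e^(−t/τ) = (C − C_in)/(C₀ − C_in) = (1.19 − 0)/(2.47 − 0) = 0.48178
t = −τ ln(…) = 13.728 × 0.73026 = 10.025 min.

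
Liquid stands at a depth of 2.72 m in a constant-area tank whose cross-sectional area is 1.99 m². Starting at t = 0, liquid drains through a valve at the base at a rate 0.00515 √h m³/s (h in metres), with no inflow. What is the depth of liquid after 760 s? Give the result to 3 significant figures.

A dh/dt = −Q_out = −0.00515 √h.
∫ h^(−1/2) dh = −(0.00515/A) ∫ dt, giving 2√h = 2√h₀ − (0.00515/A) t.
√h = √2.72 − 0.00515·760/(2·1.99) = 1.6492 − 0.98342 = 0.66583.
h = 0.66583² = 0.44332 m.

0.443 m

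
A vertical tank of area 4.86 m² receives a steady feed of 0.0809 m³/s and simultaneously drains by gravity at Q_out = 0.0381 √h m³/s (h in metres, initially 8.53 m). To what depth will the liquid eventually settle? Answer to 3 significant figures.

Level balance: A dh/dt = 0.0809 − 0.0381 √h. Setting dh/dt = 0:
Q_in = 0.0381 √h_ss ⇒ √h_ss = 0.0809/0.0381 = 2.1234.
h_ss = 2.1234² = 4.5087 m. (Since h₀ = 8.53 m > h_ss, the level will fall toward this value.)

4.51 m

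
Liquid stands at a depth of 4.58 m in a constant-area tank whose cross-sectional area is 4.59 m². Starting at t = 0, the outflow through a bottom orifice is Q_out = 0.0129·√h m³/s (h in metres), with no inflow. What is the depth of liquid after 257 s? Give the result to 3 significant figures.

With no inflow, A dh/dt = −0.0129 √h.
Separate and integrate: 2(√h − √h₀) = −(0.0129/A) t.
√h = √4.58 − 0.0129·257/(2·4.59) = 2.1401 − 0.36114 = 1.7789.
h = 1.7789² = 3.1647 m.

3.16 m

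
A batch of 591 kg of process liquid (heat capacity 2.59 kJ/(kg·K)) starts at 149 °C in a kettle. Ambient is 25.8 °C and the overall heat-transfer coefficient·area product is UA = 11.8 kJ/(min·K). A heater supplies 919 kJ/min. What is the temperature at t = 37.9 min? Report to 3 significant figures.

138 °C

Heat balance on the well-mixed liquid: M c_p dT/dt = −UA(T − T_amb) + Q̇.
dT/dt = (T_ss − T)/τ with T_ss = T_amb + Q̇/UA = 25.8 + 919/11.8 = 103.68 °C, τ = M c_p/UA = 591·2.59/11.8 = 129.72 min.
This is linear first-order; T(t) = T_ss + (T₀ − T_ss) e^(−t/τ).
T(37.9) = 103.68 + (45.319)·0.74664 = 137.52 °C.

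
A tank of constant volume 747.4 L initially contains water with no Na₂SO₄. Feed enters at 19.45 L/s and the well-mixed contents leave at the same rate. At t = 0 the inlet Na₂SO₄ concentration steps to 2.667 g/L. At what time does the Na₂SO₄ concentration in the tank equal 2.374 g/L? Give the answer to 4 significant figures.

84.87 s

Transient balance on the dissolved component: V dC/dt = Q(C_in − C), so τ = V/Q = 38.4267 s.
C(t) = C_in + (C₀ − C_in) e^(−t/τ). Set C = 2.374 and solve for t:
e^(−t/τ) = (C − C_in)/(C₀ − C_in) = (2.374 − 2.667)/(0 − 2.667) = 0.109861
t = −τ ln(…) = 38.4267 × 2.20854 = 84.8669 s.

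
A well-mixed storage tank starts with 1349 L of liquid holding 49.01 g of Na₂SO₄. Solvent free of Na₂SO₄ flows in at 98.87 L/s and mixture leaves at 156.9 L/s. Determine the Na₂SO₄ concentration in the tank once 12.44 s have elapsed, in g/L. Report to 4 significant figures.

Total volume: dV/dt = Q_in − Q_out = -58.0300 L/s, so V(t) = 1349 − 58.0300 t and V(12.44) = 627.107 L.
Species balance (pure solvent in): dm/dt = −Q_out · m/V(t).
Separate: dm/m = −Q_out dt/V(t) ⇒ ln(m/m₀) = −(Q_out/(Q_in−Q_out)) ln(V/V₀).
m = m₀ (V₀/V)^(Q_out/(Q_in−Q_out)) = 49.01 × (1349/627.107)^(-2.70377) = 6.17759 g.
C = m/V = 6.17759/627.107 = 0.00985094 g/L.

0.009851 g/L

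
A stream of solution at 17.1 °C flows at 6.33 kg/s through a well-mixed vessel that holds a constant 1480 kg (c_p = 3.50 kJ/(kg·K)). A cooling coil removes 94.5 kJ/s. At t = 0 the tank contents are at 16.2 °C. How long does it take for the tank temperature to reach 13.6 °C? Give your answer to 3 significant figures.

M c_p dT/dt = ṁ c_p (T_in − T) − Q̇.
τ = M/ṁ = 233.81 s; T_ss = T_in − Q̇/(ṁ c_p) = 12.835 °C.
T(t) = T_ss + (T₀ − T_ss) e^(−t/τ). Set T = 13.6:
e^(−t/τ) = (13.6 − 12.835)/(16.2 − 12.835) = 0.22743
t = −233.81 · ln(0.22743) = 346.25 s.

346 s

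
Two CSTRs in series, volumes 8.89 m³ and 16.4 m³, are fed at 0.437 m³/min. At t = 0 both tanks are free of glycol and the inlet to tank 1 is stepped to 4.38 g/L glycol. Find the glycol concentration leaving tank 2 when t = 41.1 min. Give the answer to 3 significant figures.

Each tank obeys Vᵢ dCᵢ/dt = Q(Cᵢ₋₁ − Cᵢ), so τᵢ = Vᵢ/Q.
τ₁ = 8.89/0.437 = 20.343 min; τ₂ = 16.4/0.437 = 37.529 min.
Tank 1: C₁ = C_in(1 − e^(−t/τ₁)). Tank 2 (τ₁ ≠ τ₂): C₂ = C_in[1 − (τ₁ e^(−t/τ₁) − τ₂ e^(−t/τ₂))/(τ₁ − τ₂)].
At t = 41.1: e^(−t/τ₁) = 0.13261, e^(−t/τ₂) = 0.33448.
C₂ = 4.38·[1 − (20.343·0.13261 − 37.529·0.33448)/(-17.185)] = 4.38·0.42655 = 1.8683 g/L.

1.87 g/L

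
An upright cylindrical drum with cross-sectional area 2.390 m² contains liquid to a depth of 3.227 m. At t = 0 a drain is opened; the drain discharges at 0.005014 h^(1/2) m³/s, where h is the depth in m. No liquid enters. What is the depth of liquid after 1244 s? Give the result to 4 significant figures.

With no inflow, A dh/dt = −0.005014 √h.
Separate and integrate: 2(√h − √h₀) = −(0.005014/A) t.
√h = √3.227 − 0.005014·1244/(2·2.390) = 1.79639 − 1.30490 = 0.491487.
h = 0.491487² = 0.241559 m.

0.2416 m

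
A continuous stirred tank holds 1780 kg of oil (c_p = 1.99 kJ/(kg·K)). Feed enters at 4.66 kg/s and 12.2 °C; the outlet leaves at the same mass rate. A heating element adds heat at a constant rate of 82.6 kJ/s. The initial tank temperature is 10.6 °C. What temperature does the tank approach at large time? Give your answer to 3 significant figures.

21.1 °C

M c_p dT/dt = ṁ c_p (T_in − T) + Q̇.
At steady state dT/dt = 0 ⇒ T_ss = T_in + Q̇/(ṁ c_p) = 12.2 + 82.6/(4.66·1.99) = 21.107 °C.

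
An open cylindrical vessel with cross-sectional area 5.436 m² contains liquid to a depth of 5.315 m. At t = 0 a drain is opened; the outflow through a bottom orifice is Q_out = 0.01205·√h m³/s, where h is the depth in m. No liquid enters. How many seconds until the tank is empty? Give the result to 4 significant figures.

2080 s

A dh/dt = −Q_out = −0.01205 √h.
This is separable: 2 d(√h)/dt = −0.01205/A, so √h = √h₀ − (0.01205/(2A)) t.
Set h = 0: 2√h₀ = (0.01205/A) t_empty ⇒ t_empty = 2A√h₀/0.01205.
t_empty = 2·5.436·√5.315/0.01205 = 10.8720·2.30543/0.01205 = 2080.05 s.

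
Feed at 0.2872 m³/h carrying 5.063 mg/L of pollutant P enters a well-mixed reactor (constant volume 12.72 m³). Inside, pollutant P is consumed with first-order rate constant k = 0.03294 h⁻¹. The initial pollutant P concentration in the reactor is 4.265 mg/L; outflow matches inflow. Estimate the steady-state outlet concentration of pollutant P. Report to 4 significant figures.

V dC/dt = Q(C_in − C) − k V C.
At steady state: 0 = Q C_in − (Q + kV) C_ss, so C_ss = Q C_in/(Q + kV).
C_ss = 0.2872·5.063/(0.2872 + 0.03294·12.72) = 1.45409/0.706197 = 2.05905 mg/L.

2.059 mg/L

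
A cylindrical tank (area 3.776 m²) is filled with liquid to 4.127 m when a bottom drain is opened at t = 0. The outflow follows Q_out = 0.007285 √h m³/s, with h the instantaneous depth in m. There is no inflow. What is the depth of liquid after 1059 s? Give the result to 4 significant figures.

With no inflow, A dh/dt = −0.007285 √h.
∫ h^(−1/2) dh = −(0.007285/A) ∫ dt, giving 2√h = 2√h₀ − (0.007285/A) t.
√h = √4.127 − 0.007285·1059/(2·3.776) = 2.03150 − 1.02156 = 1.00994.
h = 1.00994² = 1.01998 m.

1.020 m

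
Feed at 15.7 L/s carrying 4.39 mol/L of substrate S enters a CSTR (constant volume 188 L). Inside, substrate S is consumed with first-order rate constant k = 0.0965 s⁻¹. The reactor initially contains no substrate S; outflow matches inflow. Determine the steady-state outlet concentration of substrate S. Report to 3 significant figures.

Species balance: V dC/dt = Q C_in − Q C − k V C.
Steady state (dC/dt = 0): C_ss = Q C_in/(Q + kV) = C_in/(1 + kV/Q).
C_ss = 15.7·4.39/(15.7 + 0.0965·188) = 68.923/33.842 = 2.0366 mol/L.

2.04 mol/L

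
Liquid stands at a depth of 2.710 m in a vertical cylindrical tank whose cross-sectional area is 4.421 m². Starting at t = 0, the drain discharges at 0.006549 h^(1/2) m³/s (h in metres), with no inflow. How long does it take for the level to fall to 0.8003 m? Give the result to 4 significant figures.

A dh/dt = −Q_out = −0.006549 √h.
Separate and integrate: 2(√h − √h₀) = −(0.006549/A) t.
t = 2A(√h₀ − √h)/0.006549 = 2·4.421·(√2.710 − √0.8003)/0.006549
  = 8.84200 × (1.64621 − 0.894595) / 0.006549 = 1014.77 s.

1015 s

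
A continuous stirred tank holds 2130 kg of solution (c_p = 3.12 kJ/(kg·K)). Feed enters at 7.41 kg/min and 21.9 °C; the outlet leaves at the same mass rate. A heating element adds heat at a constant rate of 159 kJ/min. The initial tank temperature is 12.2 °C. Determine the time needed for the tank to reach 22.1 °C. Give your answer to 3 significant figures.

M c_p dT/dt = ṁ c_p (T_in − T) + Q̇.
τ = M/ṁ = 287.45 min; T_ss = T_in + Q̇/(ṁ c_p) = 28.777 °C.
T(t) = T_ss + (T₀ − T_ss) e^(−t/τ). Set T = 22.1:
e^(−t/τ) = (22.1 − 28.777)/(12.2 − 28.777) = 0.40280
t = −287.45 · ln(0.40280) = 261.38 min.

261 min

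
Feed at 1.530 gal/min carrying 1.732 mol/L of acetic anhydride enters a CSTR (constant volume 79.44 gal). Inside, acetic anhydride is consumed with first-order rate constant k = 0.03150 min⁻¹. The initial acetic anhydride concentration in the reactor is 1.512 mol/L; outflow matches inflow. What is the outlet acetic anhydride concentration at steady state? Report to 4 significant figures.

Species balance: V dC/dt = Q C_in − Q C − k V C.
Steady state (dC/dt = 0): C_ss = Q C_in/(Q + kV) = C_in/(1 + kV/Q).
C_ss = 1.530·1.732/(1.530 + 0.03150·79.44) = 2.64996/4.03236 = 0.657173 mol/L.

0.6572 mol/L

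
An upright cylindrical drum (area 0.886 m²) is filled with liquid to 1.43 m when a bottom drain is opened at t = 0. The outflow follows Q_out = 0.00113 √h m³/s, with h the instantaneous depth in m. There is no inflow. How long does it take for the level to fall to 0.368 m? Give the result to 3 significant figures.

924 s

With no inflow, A dh/dt = −0.00113 √h.
Separate and integrate: 2(√h − √h₀) = −(0.00113/A) t.
t = 2A(√h₀ − √h)/0.00113 = 2·0.886·(√1.43 − √0.368)/0.00113
  = 1.7720 × (1.1958 − 0.60663) / 0.00113 = 923.94 s.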